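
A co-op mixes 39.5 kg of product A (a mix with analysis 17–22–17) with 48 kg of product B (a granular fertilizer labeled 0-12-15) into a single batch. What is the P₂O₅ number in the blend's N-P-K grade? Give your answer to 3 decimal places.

Total mass = 39.5 + 48 = 87.5 kg.
P₂O₅ mass = 22%×39.5 + 12%×48 = 14.45 kg.
% P₂O₅ = 14.45 / 87.5 = 16.5143%.

16.514% P₂O₅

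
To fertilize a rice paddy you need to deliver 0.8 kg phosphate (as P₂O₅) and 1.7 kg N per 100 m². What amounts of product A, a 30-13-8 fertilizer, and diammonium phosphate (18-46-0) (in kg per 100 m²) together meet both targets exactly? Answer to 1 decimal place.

Per-100 m² balance (a = product A, b = diammonium phosphate):
P₂O₅: 0.13·a + 0.46·b = 0.8
N: 0.3·a + 0.18·b = 1.7
Eliminate b: (row1) − 0.46/0.18·(row2) → -0.636667·a = -3.54444, so a = 5.56719.
Then b = (1.7 − 0.3·5.56719) / 0.18 = 0.165794.

5.6 kg product A, 0.2 kg diammonium phosphate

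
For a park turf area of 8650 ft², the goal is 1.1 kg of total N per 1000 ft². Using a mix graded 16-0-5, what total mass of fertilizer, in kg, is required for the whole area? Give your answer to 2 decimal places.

Product per 1000 ft² = 1.1 / 16% = 6.875 kg.
Total product = 6.875 × 8650 / 1000 = 59.4688 kg.

59.47 kg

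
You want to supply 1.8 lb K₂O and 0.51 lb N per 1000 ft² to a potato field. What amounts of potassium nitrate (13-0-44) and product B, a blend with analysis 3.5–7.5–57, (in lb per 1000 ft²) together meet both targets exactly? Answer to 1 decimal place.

3.9 lb potassium nitrate, 0.2 lb product B

With a, b = lb per 1000 ft² of potassium nitrate and product B:
K₂O: 0.44·a + 0.57·b = 1.8
N: 0.13·a + 0.035·b = 0.51
From row1: a = (1.8 − 0.57·b) / 0.44.
Into row2: 0.13·(1.8 − 0.57·b)/0.44 + 0.035·b = 0.51 → b = 0.163543, a = 3.87905.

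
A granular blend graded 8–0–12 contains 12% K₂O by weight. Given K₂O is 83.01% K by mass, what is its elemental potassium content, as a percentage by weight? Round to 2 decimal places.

9.96% K

%K = 12 × 0.8301 = 9.9612%.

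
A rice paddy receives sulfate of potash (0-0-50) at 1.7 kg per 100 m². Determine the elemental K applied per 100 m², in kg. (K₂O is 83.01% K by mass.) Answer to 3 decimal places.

K₂O per 100 m² = 1.7 × 50% = 0.85 kg.
Elemental K = 0.85 × 0.8301 = 0.705585 kg per 100 m².

0.706 kg K per hundred sq m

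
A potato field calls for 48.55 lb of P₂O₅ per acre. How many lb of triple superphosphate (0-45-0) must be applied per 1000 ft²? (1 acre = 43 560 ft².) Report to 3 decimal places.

Product per acre = 48.55 / 45% = 107.889 lb.
Convert to per 1000 ft²: 107.889 × 0.0229568 = 2.47679 lb.

2.477 lb of product per thousand sq ft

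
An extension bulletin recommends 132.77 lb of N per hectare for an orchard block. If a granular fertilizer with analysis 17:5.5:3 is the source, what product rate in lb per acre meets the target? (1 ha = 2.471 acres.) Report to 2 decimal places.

316.07 lb of product per acre

Product per hectare = 132.77 / 17% = 781 lb.
Convert to per acre: 781 × 0.404694 = 316.066 lb.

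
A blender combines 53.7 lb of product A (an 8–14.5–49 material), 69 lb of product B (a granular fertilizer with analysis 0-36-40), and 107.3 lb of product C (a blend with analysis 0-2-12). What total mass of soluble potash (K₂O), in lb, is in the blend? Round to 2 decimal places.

66.79 lb K₂O

K₂O mass = 49%×53.7 + 40%×69 + 12%×107.3 = 66.789 lb.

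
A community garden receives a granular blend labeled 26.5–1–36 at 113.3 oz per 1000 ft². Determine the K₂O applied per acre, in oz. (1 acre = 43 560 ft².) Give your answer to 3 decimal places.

K₂O per 1000 ft² = 113.3 × 36% = 40.788 oz.
Convert to per acre: 40.788 × 43.56 = 1776.7253 oz.

1776.725 oz K₂O per acre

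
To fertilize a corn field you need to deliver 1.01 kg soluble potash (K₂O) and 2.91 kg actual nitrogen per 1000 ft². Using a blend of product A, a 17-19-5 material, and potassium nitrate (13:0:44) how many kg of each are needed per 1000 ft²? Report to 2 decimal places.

Per-1000 ft² balance (a = product A, b = potassium nitrate):
K₂O: 0.05·a + 0.44·b = 1.01
N: 0.17·a + 0.13·b = 2.91
Eliminate b: (row1) − 0.44/0.13·(row2) → -0.525385·a = -8.83923, so a = 16.8243.
Then b = (2.91 − 0.17·16.8243) / 0.13 = 0.383602.

16.82 kg product A, 0.38 kg potassium nitrate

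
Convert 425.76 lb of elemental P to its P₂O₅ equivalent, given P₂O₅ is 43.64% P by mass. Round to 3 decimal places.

P₂O₅ = 425.76 / 0.4364 = 975.6187 lb.

975.619 lb P₂O₅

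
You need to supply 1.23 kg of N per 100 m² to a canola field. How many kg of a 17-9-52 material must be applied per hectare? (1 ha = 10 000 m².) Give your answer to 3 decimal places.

Product per 100 m² = 1.23 / 17% = 7.23529 kg.
Convert to per hectare: 7.23529 × 100 = 723.5294 kg.

723.529 kg of product per hectare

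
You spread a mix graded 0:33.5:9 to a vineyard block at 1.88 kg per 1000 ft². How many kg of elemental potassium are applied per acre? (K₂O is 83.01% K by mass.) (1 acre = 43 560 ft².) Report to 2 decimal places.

6.12 kg K per acre

K₂O per 1000 ft² = 1.88 × 9% = 0.1692 kg.
Elemental K = 0.1692 × 0.8301 = 0.140453 kg per 1000 ft².
Convert to per acre: 0.140453 × 43.56 = 6.11813 kg.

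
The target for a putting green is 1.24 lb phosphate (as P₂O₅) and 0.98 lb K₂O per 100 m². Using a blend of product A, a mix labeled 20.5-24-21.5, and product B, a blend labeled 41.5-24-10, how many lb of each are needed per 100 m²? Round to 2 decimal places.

4.03 lb product A, 1.14 lb product B

Let a = lb of product A, b = lb of product B (per 100 m²).
P₂O₅: 0.24·a + 0.24·b = 1.24
K₂O: 0.215·a + 0.1·b = 0.98
From row1: a = (1.24 − 0.24·b) / 0.24.
Into row2: 0.215·(1.24 − 0.24·b)/0.24 + 0.1·b = 0.98 → b = 1.13768, a = 4.02899.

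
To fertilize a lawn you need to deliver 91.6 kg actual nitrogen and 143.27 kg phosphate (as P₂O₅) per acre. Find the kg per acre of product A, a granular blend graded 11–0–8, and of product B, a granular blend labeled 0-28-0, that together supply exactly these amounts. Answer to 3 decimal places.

Per-acre balance (a = product A, b = product B):
N: 0.11·a + 0·b = 91.6
P₂O₅: 0·a + 0.28·b = 143.27
Solving simultaneously: a = 832.7273, b = 511.6786.

832.727 kg product A, 511.679 kg product B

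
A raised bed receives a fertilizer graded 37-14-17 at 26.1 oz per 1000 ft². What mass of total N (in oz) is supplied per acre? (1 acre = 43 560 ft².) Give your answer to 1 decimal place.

420.7 oz N per acre

nitrogen per 1000 ft² = 26.1 × 37% = 9.657 oz.
Convert to per acre: 9.657 × 43.56 = 420.659 oz.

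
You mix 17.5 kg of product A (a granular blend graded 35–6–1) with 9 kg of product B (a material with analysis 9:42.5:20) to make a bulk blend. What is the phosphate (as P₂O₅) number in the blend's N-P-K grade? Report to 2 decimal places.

Total mass = 17.5 + 9 = 26.5 kg.
P₂O₅ mass = 6%×17.5 + 42.5%×9 = 4.875 kg.
% P₂O₅ = 4.875 / 26.5 = 18.3962%.

18.40% P₂O₅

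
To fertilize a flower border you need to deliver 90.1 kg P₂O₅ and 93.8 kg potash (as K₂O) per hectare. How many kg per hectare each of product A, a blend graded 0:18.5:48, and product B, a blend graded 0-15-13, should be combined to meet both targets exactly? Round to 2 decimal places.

49.16 kg product A, 540.04 kg product B

Let a = kg of product A, b = kg of product B (per hectare).
P₂O₅: 0.185·a + 0.15·b = 90.1
K₂O: 0.48·a + 0.13·b = 93.8
From row1: a = (90.1 − 0.15·b) / 0.185.
Into row2: 0.48·(90.1 − 0.15·b)/0.185 + 0.13·b = 93.8 → b = 540.042, a = 49.1554.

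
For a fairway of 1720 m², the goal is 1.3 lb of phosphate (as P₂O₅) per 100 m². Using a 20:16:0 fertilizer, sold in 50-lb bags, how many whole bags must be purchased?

Product per 100 m² = 1.3 / 16% = 8.125 lb.
Total product = 8.125 × 1720 / 100 = 139.75 lb.
Bags = ⌈139.75 / 50⌉ = 3.

3 bags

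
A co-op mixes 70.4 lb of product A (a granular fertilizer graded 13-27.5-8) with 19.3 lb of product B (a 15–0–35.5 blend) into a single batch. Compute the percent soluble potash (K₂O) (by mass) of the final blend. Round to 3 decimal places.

13.917% K₂O

Total mass = 70.4 + 19.3 = 89.7 lb.
K₂O mass = 8%×70.4 + 35.5%×19.3 = 12.4835 lb.
% K₂O = 12.4835 / 89.7 = 13.9169%.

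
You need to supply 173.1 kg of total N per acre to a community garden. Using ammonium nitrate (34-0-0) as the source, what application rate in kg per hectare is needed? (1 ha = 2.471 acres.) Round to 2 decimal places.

1258.03 kg of product per hectare

Product per acre = 173.1 / 34% = 509.118 kg.
Convert to per hectare: 509.118 × 2.471 = 1258.0297 kg.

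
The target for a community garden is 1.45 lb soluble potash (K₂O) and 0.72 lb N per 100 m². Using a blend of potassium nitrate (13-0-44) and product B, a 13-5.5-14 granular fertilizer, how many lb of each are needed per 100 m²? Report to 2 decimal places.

2.25 lb potassium nitrate, 3.29 lb product B

With a, b = lb per 100 m² of potassium nitrate and product B:
K₂O: 0.44·a + 0.14·b = 1.45
N: 0.13·a + 0.13·b = 0.72
From row1: a = (1.45 − 0.14·b) / 0.44.
Into row2: 0.13·(1.45 − 0.14·b)/0.44 + 0.13·b = 0.72 → b = 3.28974, a = 2.24872.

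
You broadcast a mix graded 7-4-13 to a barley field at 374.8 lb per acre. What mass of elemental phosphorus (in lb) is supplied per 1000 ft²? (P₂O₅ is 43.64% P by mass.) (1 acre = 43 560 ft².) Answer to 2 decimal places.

0.15 lb P per thousand sq ft

P₂O₅ per acre = 374.8 × 4% = 14.992 lb.
Elemental P = 14.992 × 0.4364 = 6.54251 lb per acre.
Convert to per 1000 ft²: 6.54251 × 0.0229568 = 0.150195 lb.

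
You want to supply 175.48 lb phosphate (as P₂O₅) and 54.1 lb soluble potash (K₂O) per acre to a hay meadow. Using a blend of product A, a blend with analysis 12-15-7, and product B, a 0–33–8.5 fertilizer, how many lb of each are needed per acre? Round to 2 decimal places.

283.79 lb product A, 402.76 lb product B

Per-acre balance (a = product A, b = product B):
P₂O₅: 0.15·a + 0.33·b = 175.48
K₂O: 0.07·a + 0.085·b = 54.1
From row1: a = (175.48 − 0.33·b) / 0.15.
Into row2: 0.07·(175.48 − 0.33·b)/0.15 + 0.085·b = 54.1 → b = 402.763, a = 283.787.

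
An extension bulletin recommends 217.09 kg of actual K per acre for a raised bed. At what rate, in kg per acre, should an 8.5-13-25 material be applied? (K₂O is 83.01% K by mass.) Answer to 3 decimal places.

As K₂O: 217.09 / 0.8301 = 261.523 kg per acre.
Product per acre = 261.523 / 25% = 1046.0908 kg.

1046.091 kg of product per acre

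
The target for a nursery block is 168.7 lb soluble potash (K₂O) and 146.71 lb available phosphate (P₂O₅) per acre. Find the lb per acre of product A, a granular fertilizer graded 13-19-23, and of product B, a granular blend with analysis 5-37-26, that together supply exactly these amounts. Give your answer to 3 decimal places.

679.955 lb product A, 47.347 lb product B

Per-acre balance (a = product A, b = product B):
K₂O: 0.23·a + 0.26·b = 168.7
P₂O₅: 0.19·a + 0.37·b = 146.71
Eliminate a: (row1) − 0.23/0.19·(row2) → -0.187895·b = -8.89632, so b = 47.3473.
Back-substitute: a = (168.7 − 0.26·47.3473) / 0.23 = 679.9552.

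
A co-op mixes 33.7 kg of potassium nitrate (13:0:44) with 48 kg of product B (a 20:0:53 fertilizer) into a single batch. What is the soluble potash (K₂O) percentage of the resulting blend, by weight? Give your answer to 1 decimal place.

Total mass = 33.7 + 48 = 81.7 kg.
K₂O mass = 44%×33.7 + 53%×48 = 40.268 kg.
% K₂O = 40.268 / 81.7 = 49.2876%.

49.3% K₂O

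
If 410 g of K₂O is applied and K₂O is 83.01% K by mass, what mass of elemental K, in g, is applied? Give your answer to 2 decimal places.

340.34 g K

K = 410 × 0.8301 = 340.341 g.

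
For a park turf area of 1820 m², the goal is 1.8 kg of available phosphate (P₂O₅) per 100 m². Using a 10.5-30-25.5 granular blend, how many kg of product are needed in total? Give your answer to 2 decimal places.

Product per 100 m² = 1.8 / 30% = 6 kg.
Total product = 6 × 1820 / 100 = 109.2 kg.

109.20 kg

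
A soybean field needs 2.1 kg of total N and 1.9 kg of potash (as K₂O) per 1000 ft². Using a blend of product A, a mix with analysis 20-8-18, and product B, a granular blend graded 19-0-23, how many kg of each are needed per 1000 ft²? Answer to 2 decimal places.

Per-1000 ft² balance (a = product A, b = product B):
N: 0.2·a + 0.19·b = 2.1
K₂O: 0.18·a + 0.23·b = 1.9
From row1: a = (2.1 − 0.19·b) / 0.2.
Into row2: 0.18·(2.1 − 0.19·b)/0.2 + 0.23·b = 1.9 → b = 0.169492, a = 10.339.

10.34 kg product A, 0.17 kg product B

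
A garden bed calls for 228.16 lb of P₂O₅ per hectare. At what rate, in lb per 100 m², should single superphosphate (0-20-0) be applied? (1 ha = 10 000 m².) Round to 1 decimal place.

11.4 lb of product per hundred sq m

Product per hectare = 228.16 / 20% = 1140.8 lb.
Convert to per 100 m²: 1140.8 × 0.01 = 11.408 lb.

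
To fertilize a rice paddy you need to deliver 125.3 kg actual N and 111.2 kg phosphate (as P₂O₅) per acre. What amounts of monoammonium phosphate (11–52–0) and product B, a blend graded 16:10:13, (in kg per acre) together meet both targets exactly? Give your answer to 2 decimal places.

72.88 kg monoammonium phosphate, 733.02 kg product B

With a, b = kg per acre of monoammonium phosphate and product B:
N: 0.11·a + 0.16·b = 125.3
P₂O₅: 0.52·a + 0.1·b = 111.2
Eliminate a: (row1) − 0.11/0.52·(row2) → 0.138846·b = 101.777, so b = 733.019.
Back-substitute: a = (125.3 − 0.16·733.019) / 0.11 = 72.8809.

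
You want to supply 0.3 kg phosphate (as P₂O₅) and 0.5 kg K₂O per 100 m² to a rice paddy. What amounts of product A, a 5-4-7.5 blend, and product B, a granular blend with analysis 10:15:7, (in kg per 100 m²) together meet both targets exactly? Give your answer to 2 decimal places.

Per-100 m² balance (a = product A, b = product B):
P₂O₅: 0.04·a + 0.15·b = 0.3
K₂O: 0.075·a + 0.07·b = 0.5
From row1: a = (0.3 − 0.15·b) / 0.04.
Into row2: 0.075·(0.3 − 0.15·b)/0.04 + 0.07·b = 0.5 → b = 0.295858, a = 6.39053.

6.39 kg product A, 0.30 kg product B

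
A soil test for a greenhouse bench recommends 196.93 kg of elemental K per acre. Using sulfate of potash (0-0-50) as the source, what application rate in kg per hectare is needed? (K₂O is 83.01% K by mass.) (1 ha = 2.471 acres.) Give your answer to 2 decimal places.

As K₂O: 196.93 / 0.8301 = 237.236 kg per acre.
Product per acre = 237.236 / 50% = 474.473 kg.
Convert to per hectare: 474.473 × 2.471 = 1172.423 kg.

1172.42 kg of product per hectare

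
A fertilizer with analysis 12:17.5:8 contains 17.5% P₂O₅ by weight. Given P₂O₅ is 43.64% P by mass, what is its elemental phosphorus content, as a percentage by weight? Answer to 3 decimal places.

%P = 17.5 × 0.4364 = 7.637%.

7.637% P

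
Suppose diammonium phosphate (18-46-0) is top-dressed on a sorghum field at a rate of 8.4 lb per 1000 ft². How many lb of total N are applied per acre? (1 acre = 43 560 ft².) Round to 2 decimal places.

nitrogen per 1000 ft² = 8.4 × 18% = 1.512 lb.
Convert to per acre: 1.512 × 43.56 = 65.8627 lb.

65.86 lb N per acre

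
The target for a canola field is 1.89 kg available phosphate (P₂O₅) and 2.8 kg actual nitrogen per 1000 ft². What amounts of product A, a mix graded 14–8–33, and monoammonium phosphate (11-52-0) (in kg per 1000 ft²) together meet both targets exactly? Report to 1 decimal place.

19.5 kg product A, 0.6 kg monoammonium phosphate

With a, b = kg per 1000 ft² of product A and monoammonium phosphate:
P₂O₅: 0.08·a + 0.52·b = 1.89
N: 0.14·a + 0.11·b = 2.8
Solving simultaneously: a = 19.5016, b = 0.634375.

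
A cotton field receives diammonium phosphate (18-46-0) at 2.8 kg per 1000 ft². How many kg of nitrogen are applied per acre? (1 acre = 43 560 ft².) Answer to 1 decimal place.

nitrogen per 1000 ft² = 2.8 × 18% = 0.504 kg.
Convert to per acre: 0.504 × 43.56 = 21.9542 kg.

22.0 kg N per acre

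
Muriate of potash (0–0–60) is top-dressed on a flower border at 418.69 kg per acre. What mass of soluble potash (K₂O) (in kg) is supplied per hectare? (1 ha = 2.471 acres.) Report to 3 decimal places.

620.750 kg K₂O per hectare

K₂O per acre = 418.69 × 60% = 251.214 kg.
Convert to per hectare: 251.214 × 2.471 = 620.7498 kg.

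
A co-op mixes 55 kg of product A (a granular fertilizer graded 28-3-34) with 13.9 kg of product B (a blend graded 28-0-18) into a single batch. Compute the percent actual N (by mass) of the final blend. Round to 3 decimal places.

28.000% N

Total mass = 55 + 13.9 = 68.9 kg.
N mass = 28%×55 + 28%×13.9 = 19.292 kg.
% N = 19.292 / 68.9 = 28%.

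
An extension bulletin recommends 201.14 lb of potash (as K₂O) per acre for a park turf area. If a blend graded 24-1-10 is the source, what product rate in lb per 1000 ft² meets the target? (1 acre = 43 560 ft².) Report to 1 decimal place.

46.2 lb of product per thousand sq ft

Product per acre = 201.14 / 10% = 2011.4 lb.
Convert to per 1000 ft²: 2011.4 × 0.0229568 = 46.1754 lb.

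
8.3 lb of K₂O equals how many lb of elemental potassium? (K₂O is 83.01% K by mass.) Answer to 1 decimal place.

6.9 lb K

K = 8.3 × 0.8301 = 6.88983 lb.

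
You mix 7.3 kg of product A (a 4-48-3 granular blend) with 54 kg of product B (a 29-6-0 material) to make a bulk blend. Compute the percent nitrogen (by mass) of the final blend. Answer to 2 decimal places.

26.02% N

Total mass = 7.3 + 54 = 61.3 kg.
N mass = 4%×7.3 + 29%×54 = 15.952 kg.
% N = 15.952 / 61.3 = 26.0228%.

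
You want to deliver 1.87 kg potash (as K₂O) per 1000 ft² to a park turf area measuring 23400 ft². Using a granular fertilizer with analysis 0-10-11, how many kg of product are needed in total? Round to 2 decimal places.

397.80 kg

Product per 1000 ft² = 1.87 / 11% = 17 kg.
Total product = 17 × 23400 / 1000 = 397.8 kg.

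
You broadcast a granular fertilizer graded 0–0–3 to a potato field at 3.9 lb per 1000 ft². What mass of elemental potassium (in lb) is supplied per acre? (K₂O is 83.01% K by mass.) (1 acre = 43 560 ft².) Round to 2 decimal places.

4.23 lb K per acre

K₂O per 1000 ft² = 3.9 × 3% = 0.117 lb.
Elemental K = 0.117 × 0.8301 = 0.0971217 lb per 1000 ft².
Convert to per acre: 0.0971217 × 43.56 = 4.23062 lb.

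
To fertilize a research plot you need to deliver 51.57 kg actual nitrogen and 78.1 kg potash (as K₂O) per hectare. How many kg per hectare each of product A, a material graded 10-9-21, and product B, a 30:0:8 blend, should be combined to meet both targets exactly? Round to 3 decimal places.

350.989 kg product A, 54.904 kg product B

Let a = kg of product A, b = kg of product B (per hectare).
N: 0.1·a + 0.3·b = 51.57
K₂O: 0.21·a + 0.08·b = 78.1
Solving simultaneously: a = 350.9891, b = 54.9036.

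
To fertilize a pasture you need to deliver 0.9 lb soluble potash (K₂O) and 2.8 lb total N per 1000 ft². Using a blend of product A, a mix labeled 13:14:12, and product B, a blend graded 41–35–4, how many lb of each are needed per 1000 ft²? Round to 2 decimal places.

5.84 lb product A, 4.98 lb product B

Per-1000 ft² balance (a = product A, b = product B):
K₂O: 0.12·a + 0.04·b = 0.9
N: 0.13·a + 0.41·b = 2.8
Solving simultaneously: a = 5.84091, b = 4.97727.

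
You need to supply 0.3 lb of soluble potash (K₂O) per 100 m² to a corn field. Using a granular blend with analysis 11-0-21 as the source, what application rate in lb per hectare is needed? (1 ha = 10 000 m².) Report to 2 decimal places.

Product per 100 m² = 0.3 / 21% = 1.42857 lb.
Convert to per hectare: 1.42857 × 100 = 142.857 lb.

142.86 lb of product per hectare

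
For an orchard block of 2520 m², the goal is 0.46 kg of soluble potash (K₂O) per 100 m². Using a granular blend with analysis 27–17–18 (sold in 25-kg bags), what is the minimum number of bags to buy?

Product per 100 m² = 0.46 / 18% = 2.55556 kg.
Total product = 2.55556 × 2520 / 100 = 64.4 kg.
Bags = ⌈64.4 / 25⌉ = 3.

3 bags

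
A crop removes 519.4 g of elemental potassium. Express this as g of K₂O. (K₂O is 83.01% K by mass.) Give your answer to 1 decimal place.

625.7 g K₂O

K₂O = 519.4 / 0.8301 = 625.708 g.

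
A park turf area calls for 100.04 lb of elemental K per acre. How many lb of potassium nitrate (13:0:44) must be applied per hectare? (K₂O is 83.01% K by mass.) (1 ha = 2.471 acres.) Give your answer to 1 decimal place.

As K₂O: 100.04 / 0.8301 = 120.516 lb per acre.
Product per acre = 120.516 / 44% = 273.899 lb.
Convert to per hectare: 273.899 × 2.471 = 676.805 lb.

676.8 lb of product per hectare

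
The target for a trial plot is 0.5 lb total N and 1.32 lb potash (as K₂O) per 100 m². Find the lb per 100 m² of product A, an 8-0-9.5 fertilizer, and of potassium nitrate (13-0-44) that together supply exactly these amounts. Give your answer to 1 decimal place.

2.1 lb product A, 2.5 lb potassium nitrate

With a, b = lb per 100 m² of product A and potassium nitrate:
N: 0.08·a + 0.13·b = 0.5
K₂O: 0.095·a + 0.44·b = 1.32
From row1: a = (0.5 − 0.13·b) / 0.08.
Into row2: 0.095·(0.5 − 0.13·b)/0.08 + 0.44·b = 1.32 → b = 2.54267, a = 2.11816.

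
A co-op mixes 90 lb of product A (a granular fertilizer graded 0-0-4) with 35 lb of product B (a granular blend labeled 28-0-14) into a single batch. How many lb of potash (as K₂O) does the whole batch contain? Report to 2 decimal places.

K₂O mass = 4%×90 + 14%×35 = 8.5 lb.

8.50 lb K₂O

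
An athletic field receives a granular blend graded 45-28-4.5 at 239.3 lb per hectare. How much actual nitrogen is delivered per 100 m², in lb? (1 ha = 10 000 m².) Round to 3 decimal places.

1.077 lb N per hundred sq m

nitrogen per hectare = 239.3 × 45% = 107.685 lb.
Convert to per 100 m²: 107.685 × 0.01 = 1.07685 lb.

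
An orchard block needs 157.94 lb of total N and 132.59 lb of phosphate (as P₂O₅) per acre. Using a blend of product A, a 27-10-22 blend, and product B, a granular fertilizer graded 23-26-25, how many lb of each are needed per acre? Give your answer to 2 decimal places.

223.91 lb product A, 423.84 lb product B

With a, b = lb per acre of product A and product B:
N: 0.27·a + 0.23·b = 157.94
P₂O₅: 0.1·a + 0.26·b = 132.59
Eliminate b: (row1) − 0.23/0.26·(row2) → 0.181538·a = 40.6488, so a = 223.913.
Then b = (132.59 − 0.1·223.913) / 0.26 = 423.841.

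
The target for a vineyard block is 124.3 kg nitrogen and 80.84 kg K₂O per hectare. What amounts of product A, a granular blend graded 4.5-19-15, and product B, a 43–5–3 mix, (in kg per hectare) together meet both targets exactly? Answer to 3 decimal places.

With a, b = kg per hectare of product A and product B:
N: 0.045·a + 0.43·b = 124.3
K₂O: 0.15·a + 0.03·b = 80.84
Solving simultaneously: a = 491.4046, b = 237.6437.

491.405 kg product A, 237.644 kg product B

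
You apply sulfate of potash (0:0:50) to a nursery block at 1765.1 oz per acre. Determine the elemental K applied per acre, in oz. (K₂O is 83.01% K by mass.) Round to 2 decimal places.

K₂O per acre = 1765.1 × 50% = 882.55 oz.
Elemental K = 882.55 × 0.8301 = 732.6048 oz per acre.

732.60 oz K per acre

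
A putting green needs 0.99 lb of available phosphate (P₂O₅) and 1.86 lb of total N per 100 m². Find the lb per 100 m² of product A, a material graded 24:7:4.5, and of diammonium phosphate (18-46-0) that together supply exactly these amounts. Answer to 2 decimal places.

6.93 lb product A, 1.10 lb diammonium phosphate

Let a = lb of product A, b = lb of diammonium phosphate (per 100 m²).
P₂O₅: 0.07·a + 0.46·b = 0.99
N: 0.24·a + 0.18·b = 1.86
From row1: a = (0.99 − 0.46·b) / 0.07.
Into row2: 0.24·(0.99 − 0.46·b)/0.07 + 0.18·b = 1.86 → b = 1.09816, a = 6.92638.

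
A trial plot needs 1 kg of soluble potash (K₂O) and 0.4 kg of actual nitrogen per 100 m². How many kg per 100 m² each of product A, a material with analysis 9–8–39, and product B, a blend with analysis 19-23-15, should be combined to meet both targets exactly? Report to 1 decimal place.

With a, b = kg per 100 m² of product A and product B:
K₂O: 0.39·a + 0.15·b = 1
N: 0.09·a + 0.19·b = 0.4
Eliminate b: (row1) − 0.15/0.19·(row2) → 0.318947·a = 0.684211, so a = 2.14521.
Then b = (0.4 − 0.09·2.14521) / 0.19 = 1.08911.

2.1 kg product A, 1.1 kg product B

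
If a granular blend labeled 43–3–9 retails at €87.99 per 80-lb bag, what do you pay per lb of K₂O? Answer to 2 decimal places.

K₂O in bag = 80 × 9% = 7.2 lb.
Cost per lb K₂O = €87.99 / 7.2 = €12.2208.

€12.22 per lb K₂O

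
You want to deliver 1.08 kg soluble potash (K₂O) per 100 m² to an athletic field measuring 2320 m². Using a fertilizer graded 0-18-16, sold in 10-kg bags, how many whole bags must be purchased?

Product per 100 m² = 1.08 / 16% = 6.75 kg.
Total product = 6.75 × 2320 / 100 = 156.6 kg.
Bags = ⌈156.6 / 10⌉ = 16.

16 bags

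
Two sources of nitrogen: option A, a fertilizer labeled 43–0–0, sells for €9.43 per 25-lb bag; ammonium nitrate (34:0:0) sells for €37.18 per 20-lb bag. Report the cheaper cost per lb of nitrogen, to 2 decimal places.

€0.88 per lb N (option A)

option A: N per bag = 25 × 43% = 10.75 lb; cost = 9.43 / 10.75 = €0.8772/lb N.
ammonium nitrate: N per bag = 20 × 34% = 6.8 lb; cost = 37.18 / 6.8 = €5.4676/lb N.
option A is cheaper.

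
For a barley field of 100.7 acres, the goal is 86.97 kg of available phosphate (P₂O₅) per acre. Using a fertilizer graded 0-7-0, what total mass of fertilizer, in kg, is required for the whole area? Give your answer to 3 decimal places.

125112.557 kg

Product per acre = 86.97 / 7% = 1242.43 kg.
Total product = 1242.43 × 100.7 = 125112.5571 kg.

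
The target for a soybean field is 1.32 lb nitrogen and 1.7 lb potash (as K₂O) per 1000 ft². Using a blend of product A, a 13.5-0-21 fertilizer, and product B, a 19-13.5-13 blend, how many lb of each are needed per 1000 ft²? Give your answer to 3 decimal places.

6.774 lb product A, 2.134 lb product B

Let a = lb of product A, b = lb of product B (per 1000 ft²).
N: 0.135·a + 0.19·b = 1.32
K₂O: 0.21·a + 0.13·b = 1.7
Solving simultaneously: a = 6.77405, b = 2.13423.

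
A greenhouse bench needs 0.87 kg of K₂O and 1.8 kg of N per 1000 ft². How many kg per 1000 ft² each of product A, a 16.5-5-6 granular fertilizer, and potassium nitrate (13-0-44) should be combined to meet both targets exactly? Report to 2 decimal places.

10.48 kg product A, 0.55 kg potassium nitrate

Per-1000 ft² balance (a = product A, b = potassium nitrate):
K₂O: 0.06·a + 0.44·b = 0.87
N: 0.165·a + 0.13·b = 1.8
From row1: a = (0.87 − 0.44·b) / 0.06.
Into row2: 0.165·(0.87 − 0.44·b)/0.06 + 0.13·b = 1.8 → b = 0.548611, a = 10.4769.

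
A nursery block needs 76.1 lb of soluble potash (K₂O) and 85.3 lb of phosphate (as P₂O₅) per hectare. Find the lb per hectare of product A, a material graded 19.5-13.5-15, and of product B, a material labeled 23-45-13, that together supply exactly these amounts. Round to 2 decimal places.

463.58 lb product A, 50.48 lb product B

With a, b = lb per hectare of product A and product B:
K₂O: 0.15·a + 0.13·b = 76.1
P₂O₅: 0.135·a + 0.45·b = 85.3
Eliminate a: (row1) − 0.15/0.135·(row2) → -0.37·b = -18.6778, so b = 50.4805.
Back-substitute: a = (76.1 − 0.13·50.4805) / 0.15 = 463.584.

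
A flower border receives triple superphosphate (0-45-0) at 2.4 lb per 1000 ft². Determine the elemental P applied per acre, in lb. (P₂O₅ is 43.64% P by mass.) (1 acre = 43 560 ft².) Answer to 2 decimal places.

P₂O₅ per 1000 ft² = 2.4 × 45% = 1.08 lb.
Elemental P = 1.08 × 0.4364 = 0.471312 lb per 1000 ft².
Convert to per acre: 0.471312 × 43.56 = 20.5304 lb.

20.53 lb P per acre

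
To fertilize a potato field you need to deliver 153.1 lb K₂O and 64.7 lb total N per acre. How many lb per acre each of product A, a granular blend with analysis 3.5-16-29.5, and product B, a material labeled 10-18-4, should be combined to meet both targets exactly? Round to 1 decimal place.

452.7 lb product A, 488.5 lb product B

Per-acre balance (a = product A, b = product B):
K₂O: 0.295·a + 0.04·b = 153.1
N: 0.035·a + 0.1·b = 64.7
Eliminate a: (row1) − 0.295/0.035·(row2) → -0.802857·b = -392.229, so b = 488.541.
Back-substitute: a = (153.1 − 0.04·488.541) / 0.295 = 452.74.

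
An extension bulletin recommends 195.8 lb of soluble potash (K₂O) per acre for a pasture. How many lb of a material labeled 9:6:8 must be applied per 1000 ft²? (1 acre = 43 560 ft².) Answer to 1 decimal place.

56.2 lb of product per thousand sq ft

Product per acre = 195.8 / 8% = 2447.5 lb.
Convert to per 1000 ft²: 2447.5 × 0.0229568 = 56.1869 lb.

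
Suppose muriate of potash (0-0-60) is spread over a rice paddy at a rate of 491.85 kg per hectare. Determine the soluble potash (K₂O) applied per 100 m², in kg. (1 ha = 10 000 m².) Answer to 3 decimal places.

2.951 kg K₂O per hundred sq m

K₂O per hectare = 491.85 × 60% = 295.11 kg.
Convert to per 100 m²: 295.11 × 0.01 = 2.9511 kg.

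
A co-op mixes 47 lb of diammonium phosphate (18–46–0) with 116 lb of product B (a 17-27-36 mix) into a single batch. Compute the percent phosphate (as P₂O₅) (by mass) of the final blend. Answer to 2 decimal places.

32.48% P₂O₅

Total mass = 47 + 116 = 163 lb.
P₂O₅ mass = 46%×47 + 27%×116 = 52.94 lb.
% P₂O₅ = 52.94 / 163 = 32.4785%.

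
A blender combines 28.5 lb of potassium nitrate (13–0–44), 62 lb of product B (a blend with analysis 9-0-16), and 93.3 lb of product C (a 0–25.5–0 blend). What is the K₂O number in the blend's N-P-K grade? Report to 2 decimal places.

Total mass = 28.5 + 62 + 93.3 = 183.8 lb.
K₂O mass = 44%×28.5 + 16%×62 + 0%×93.3 = 22.46 lb.
% K₂O = 22.46 / 183.8 = 12.2198%.

12.22% K₂O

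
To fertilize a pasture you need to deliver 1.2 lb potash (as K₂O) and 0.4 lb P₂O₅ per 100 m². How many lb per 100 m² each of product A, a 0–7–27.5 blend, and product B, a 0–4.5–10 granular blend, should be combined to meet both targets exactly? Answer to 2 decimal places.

2.60 lb product A, 4.84 lb product B

Per-100 m² balance (a = product A, b = product B):
K₂O: 0.275·a + 0.1·b = 1.2
P₂O₅: 0.07·a + 0.045·b = 0.4
Eliminate a: (row1) − 0.275/0.07·(row2) → -0.0767857·b = -0.371429, so b = 4.83721.
Back-substitute: a = (1.2 − 0.1·4.83721) / 0.275 = 2.60465.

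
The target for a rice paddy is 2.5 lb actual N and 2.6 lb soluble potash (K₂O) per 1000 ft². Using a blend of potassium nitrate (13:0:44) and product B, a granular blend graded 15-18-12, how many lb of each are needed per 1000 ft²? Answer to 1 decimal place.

1.8 lb potassium nitrate, 15.1 lb product B

With a, b = lb per 1000 ft² of potassium nitrate and product B:
N: 0.13·a + 0.15·b = 2.5
K₂O: 0.44·a + 0.12·b = 2.6
Solving simultaneously: a = 1.78571, b = 15.119.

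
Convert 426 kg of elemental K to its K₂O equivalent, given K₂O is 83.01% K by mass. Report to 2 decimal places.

K₂O = 426 / 0.8301 = 513.191 kg.

513.19 kg K₂O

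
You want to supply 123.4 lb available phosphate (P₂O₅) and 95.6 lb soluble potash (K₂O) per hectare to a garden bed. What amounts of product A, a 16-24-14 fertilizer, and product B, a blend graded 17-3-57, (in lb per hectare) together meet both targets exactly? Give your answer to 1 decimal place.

Let a = lb of product A, b = lb of product B (per hectare).
P₂O₅: 0.24·a + 0.03·b = 123.4
K₂O: 0.14·a + 0.57·b = 95.6
Eliminate b: (row1) − 0.03/0.57·(row2) → 0.232632·a = 118.368, so a = 508.824.
Then b = (95.6 − 0.14·508.824) / 0.57 = 42.7451.

508.8 lb product A, 42.7 lb product B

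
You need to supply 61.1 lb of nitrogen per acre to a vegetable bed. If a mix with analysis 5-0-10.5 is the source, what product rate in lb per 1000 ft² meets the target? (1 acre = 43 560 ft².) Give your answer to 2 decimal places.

Product per acre = 61.1 / 5% = 1222 lb.
Convert to per 1000 ft²: 1222 × 0.0229568 = 28.0533 lb.

28.05 lb of product per thousand sq ft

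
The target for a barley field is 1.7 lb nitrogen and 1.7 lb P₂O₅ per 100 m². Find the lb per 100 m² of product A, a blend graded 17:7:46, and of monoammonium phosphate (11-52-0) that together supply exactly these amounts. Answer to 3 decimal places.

Per-100 m² balance (a = product A, b = monoammonium phosphate):
N: 0.17·a + 0.11·b = 1.7
P₂O₅: 0.07·a + 0.52·b = 1.7
Eliminate a: (row1) − 0.17/0.07·(row2) → -1.15286·b = -2.42857, so b = 2.10657.
Back-substitute: a = (1.7 − 0.11·2.10657) / 0.17 = 8.63693.

8.637 lb product A, 2.107 lb monoammonium phosphate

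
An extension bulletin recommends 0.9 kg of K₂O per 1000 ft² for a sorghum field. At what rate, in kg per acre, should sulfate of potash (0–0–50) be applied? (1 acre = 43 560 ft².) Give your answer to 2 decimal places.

78.41 kg of product per acre

Product per 1000 ft² = 0.9 / 50% = 1.8 kg.
Convert to per acre: 1.8 × 43.56 = 78.408 kg.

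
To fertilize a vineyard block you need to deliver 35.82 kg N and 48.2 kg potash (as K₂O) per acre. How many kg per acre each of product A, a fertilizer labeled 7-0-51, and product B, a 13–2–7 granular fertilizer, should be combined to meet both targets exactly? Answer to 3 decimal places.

Per-acre balance (a = product A, b = product B):
N: 0.07·a + 0.13·b = 35.82
K₂O: 0.51·a + 0.07·b = 48.2
Eliminate a: (row1) − 0.07/0.51·(row2) → 0.120392·b = 29.2043, so b = 242.5765.
Back-substitute: a = (35.82 − 0.13·242.5765) / 0.07 = 61.21498.

61.215 kg product A, 242.577 kg product B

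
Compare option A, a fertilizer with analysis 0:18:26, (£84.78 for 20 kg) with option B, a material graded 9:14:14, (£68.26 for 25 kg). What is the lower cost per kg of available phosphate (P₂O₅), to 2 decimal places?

option A: P₂O₅ per bag = 20 × 18% = 3.6 kg; cost = 84.78 / 3.6 = £23.5500/kg P₂O₅.
option B: P₂O₅ per bag = 25 × 14% = 3.5 kg; cost = 68.26 / 3.5 = £19.5029/kg P₂O₅.
option B is cheaper.

£19.50 per kg P₂O₅ (option B)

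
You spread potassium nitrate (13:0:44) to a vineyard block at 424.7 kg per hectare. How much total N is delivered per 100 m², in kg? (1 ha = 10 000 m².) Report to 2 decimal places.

nitrogen per hectare = 424.7 × 13% = 55.211 kg.
Convert to per 100 m²: 55.211 × 0.01 = 0.55211 kg.

0.55 kg N per hundred sq m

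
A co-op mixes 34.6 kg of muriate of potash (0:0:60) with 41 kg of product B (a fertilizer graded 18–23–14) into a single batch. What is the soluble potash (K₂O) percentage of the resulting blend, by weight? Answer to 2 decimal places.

35.05% K₂O

Total mass = 34.6 + 41 = 75.6 kg.
K₂O mass = 60%×34.6 + 14%×41 = 26.5 kg.
% K₂O = 26.5 / 75.6 = 35.0529%.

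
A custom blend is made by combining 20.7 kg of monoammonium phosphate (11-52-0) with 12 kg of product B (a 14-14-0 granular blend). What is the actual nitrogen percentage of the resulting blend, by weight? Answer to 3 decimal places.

12.101% N

Total mass = 20.7 + 12 = 32.7 kg.
N mass = 11%×20.7 + 14%×12 = 3.957 kg.
% N = 3.957 / 32.7 = 12.1009%.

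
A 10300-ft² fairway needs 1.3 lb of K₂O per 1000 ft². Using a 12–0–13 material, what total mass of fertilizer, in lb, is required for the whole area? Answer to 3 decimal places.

Product per 1000 ft² = 1.3 / 13% = 10 lb.
Total product = 10 × 10300 / 1000 = 103 lb.

103.000 lb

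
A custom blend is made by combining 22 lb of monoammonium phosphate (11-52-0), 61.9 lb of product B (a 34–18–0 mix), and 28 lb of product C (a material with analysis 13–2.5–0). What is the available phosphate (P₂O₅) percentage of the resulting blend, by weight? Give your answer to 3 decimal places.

20.806% P₂O₅

Total mass = 22 + 61.9 + 28 = 111.9 lb.
P₂O₅ mass = 52%×22 + 18%×61.9 + 2.5%×28 = 23.282 lb.
% P₂O₅ = 23.282 / 111.9 = 20.8061%.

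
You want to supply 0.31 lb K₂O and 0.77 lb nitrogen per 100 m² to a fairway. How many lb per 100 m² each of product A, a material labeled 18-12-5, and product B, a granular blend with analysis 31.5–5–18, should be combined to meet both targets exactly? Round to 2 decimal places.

2.46 lb product A, 1.04 lb product B

Let a = lb of product A, b = lb of product B (per 100 m²).
K₂O: 0.05·a + 0.18·b = 0.31
N: 0.18·a + 0.315·b = 0.77
Eliminate a: (row1) − 0.05/0.18·(row2) → 0.0925·b = 0.0961111, so b = 1.03904.
Back-substitute: a = (0.31 − 0.18·1.03904) / 0.05 = 2.45946.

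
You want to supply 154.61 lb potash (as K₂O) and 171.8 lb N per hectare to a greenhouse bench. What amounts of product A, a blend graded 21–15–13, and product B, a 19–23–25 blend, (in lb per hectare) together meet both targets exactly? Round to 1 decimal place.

488.3 lb product A, 364.5 lb product B

Let a = lb of product A, b = lb of product B (per hectare).
K₂O: 0.13·a + 0.25·b = 154.61
N: 0.21·a + 0.19·b = 171.8
Eliminate a: (row1) − 0.13/0.21·(row2) → 0.132381·b = 48.2576, so b = 364.536.
Back-substitute: a = (154.61 − 0.25·364.536) / 0.13 = 488.277.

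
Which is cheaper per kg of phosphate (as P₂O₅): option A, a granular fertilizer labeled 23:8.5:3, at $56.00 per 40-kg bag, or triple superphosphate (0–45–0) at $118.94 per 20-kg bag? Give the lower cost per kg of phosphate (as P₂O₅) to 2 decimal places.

$13.22 per kg P₂O₅ (triple superphosphate)

option A: P₂O₅ per bag = 40 × 8.5% = 3.4 kg; cost = 56.00 / 3.4 = $16.4706/kg P₂O₅.
triple superphosphate: P₂O₅ per bag = 20 × 45% = 9 kg; cost = 118.94 / 9 = $13.2156/kg P₂O₅.
triple superphosphate is cheaper.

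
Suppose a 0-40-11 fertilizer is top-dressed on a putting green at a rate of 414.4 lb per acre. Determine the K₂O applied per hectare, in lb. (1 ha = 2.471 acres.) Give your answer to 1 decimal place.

112.6 lb K₂O per hectare

K₂O per acre = 414.4 × 11% = 45.584 lb.
Convert to per hectare: 45.584 × 2.471 = 112.638 lb.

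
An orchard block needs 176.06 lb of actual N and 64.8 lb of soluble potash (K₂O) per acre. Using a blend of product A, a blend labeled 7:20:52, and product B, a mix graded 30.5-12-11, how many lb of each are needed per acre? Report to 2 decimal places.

With a, b = lb per acre of product A and product B:
N: 0.07·a + 0.305·b = 176.06
K₂O: 0.52·a + 0.11·b = 64.8
Eliminate b: (row1) − 0.305/0.11·(row2) → -1.37182·a = -3.61273, so a = 2.63353.
Then b = (64.8 − 0.52·2.63353) / 0.11 = 576.641.

2.63 lb product A, 576.64 lb product B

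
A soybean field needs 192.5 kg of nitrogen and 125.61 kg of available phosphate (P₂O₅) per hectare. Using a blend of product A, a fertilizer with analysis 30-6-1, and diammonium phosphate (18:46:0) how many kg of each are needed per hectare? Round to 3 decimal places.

518.398 kg product A, 205.448 kg diammonium phosphate

Let a = kg of product A, b = kg of diammonium phosphate (per hectare).
N: 0.3·a + 0.18·b = 192.5
P₂O₅: 0.06·a + 0.46·b = 125.61
Eliminate a: (row1) − 0.3/0.06·(row2) → -2.12·b = -435.55, so b = 205.4481.
Back-substitute: a = (192.5 − 0.18·205.4481) / 0.3 = 518.3978.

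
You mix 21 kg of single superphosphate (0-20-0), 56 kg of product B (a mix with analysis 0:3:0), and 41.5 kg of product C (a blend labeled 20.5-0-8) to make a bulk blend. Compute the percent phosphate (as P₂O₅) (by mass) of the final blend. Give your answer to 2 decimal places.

4.96% P₂O₅

Total mass = 21 + 56 + 41.5 = 118.5 kg.
P₂O₅ mass = 20%×21 + 3%×56 + 0%×41.5 = 5.88 kg.
% P₂O₅ = 5.88 / 118.5 = 4.96203%.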